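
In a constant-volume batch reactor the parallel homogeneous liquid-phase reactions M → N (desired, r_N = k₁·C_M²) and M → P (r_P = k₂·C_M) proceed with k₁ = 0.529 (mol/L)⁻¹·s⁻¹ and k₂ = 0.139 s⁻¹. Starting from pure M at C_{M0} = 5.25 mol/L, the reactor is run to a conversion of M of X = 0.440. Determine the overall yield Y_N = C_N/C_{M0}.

C_M = C_{M0}(1−X) = 2.940 mol/L.
Along a PFR/batch, dC_P/dC_M = −r_P/(r_N+r_P) = −k₂/(k₂+k₁·C_M).
Integrating from C_{M0} to C_M: C_P = (0.139/0.529)·ln[(0.139+0.529·5.25)/(0.139+0.529·2.94)] = 0.2628·ln(2.916/1.694) = 0.1427 mol/L.
Then C_N = (C_{M0}−C_M) − C_P = 2.310 − 0.1427 = 2.167 mol/L.
Y_N = C_N/C_{M0} = 2.167/5.25 = 0.413.

0.413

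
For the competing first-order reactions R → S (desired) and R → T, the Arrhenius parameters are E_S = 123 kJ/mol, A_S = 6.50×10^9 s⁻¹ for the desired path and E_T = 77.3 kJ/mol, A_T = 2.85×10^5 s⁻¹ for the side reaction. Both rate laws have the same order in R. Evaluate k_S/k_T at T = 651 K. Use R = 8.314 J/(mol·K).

Since both paths have the same order in R, the concentration cancels and S_{S/T} = k_S/k_T = (A_S/A_T)·exp[(E_T−E_S)/(RT)].
(E_T−E_S)/(RT) = (77.3−123)×10³/(8.314×651) = -45700/5412 = -8.444.
k_S/k_T = (6.50×10^9/2.85×10^5)·exp(-8.444) = 22807 × 2.153×10^-4 = 4.91.

4.91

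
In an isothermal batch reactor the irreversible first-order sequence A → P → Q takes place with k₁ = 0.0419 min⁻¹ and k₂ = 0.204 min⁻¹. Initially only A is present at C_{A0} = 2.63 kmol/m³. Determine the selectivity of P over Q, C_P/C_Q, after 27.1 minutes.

0.137

For first-order series with pure A initially, C_P(t) = k₁C_{A0}/(k₂−k₁)·(e^(−k₁t) − e^(−k₂t)).
e^(−k₁t) = e^(−0.0419×27.1) = e^(−1.135) = 0.3213; e^(−k₂t) = e^(−5.528) = 0.003972.
C_P = 0.0419×2.63/(0.204−0.0419) × (0.3213−0.003972) = 0.6798×0.3173 = 0.2157 kmol/m³.
C_A = C_{A0}e^(−k₁t) = 0.8449 kmol/m³, so C_Q = C_{A0}−C_A−C_P = 1.569 kmol/m³; C_P/C_Q = 0.137.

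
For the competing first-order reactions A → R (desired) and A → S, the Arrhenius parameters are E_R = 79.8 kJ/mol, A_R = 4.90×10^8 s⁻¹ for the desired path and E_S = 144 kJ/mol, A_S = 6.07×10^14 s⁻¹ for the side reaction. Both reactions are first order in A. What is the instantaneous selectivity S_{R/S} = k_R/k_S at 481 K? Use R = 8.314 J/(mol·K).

With equal orders, S_{R/S} = k_R/k_S = (A_R/A_S)·exp[(E_S−E_R)/(RT)].
(E_S−E_R)/(RT) = (144−79.8)×10³/(8.314×481) = 64200/3999 = 16.05.
k_R/k_S = (4.90×10^8/6.07×10^14)·exp(16.05) = 8.072×10^-7 × 9.378×10^6 = 7.57.
Since E_R < E_S, lowering the temperature improves selectivity toward R.

7.57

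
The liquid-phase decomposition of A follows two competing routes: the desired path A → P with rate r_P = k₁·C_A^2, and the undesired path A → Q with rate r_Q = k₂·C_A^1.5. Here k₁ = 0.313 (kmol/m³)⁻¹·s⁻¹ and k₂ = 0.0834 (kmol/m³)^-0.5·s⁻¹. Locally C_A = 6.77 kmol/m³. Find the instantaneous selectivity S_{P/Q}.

9.77

S_{P/Q} = r_P/r_Q = (k₁·C_A^2)/(k₂·C_A^1.5) = (k₁/k₂)·C_A^0.5.
= (0.313×6.770^2) / (0.0834×6.770^1.5) = 14.35/1.469 = 9.77.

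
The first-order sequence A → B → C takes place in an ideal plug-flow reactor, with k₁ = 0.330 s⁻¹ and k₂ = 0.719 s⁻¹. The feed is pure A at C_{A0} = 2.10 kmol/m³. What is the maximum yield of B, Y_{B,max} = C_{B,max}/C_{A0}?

At the optimum, C_{B,max}/C_{A0} = (k₁/k₂)^[k₂/(k₂−k₁)].
= (0.330/0.719)^(0.719/(0.719−0.330)) = (0.4590)^(1.848) = 0.2371.

0.237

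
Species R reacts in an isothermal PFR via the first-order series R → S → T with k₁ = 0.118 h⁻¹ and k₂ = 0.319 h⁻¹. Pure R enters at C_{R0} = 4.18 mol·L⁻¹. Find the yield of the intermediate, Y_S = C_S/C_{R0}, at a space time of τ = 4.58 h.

0.206

The intermediate concentration in a first-order A→B→C sequence is C_S = k₁C_{R0}(e^(−k₁τ) − e^(−k₂τ))/(k₂−k₁).
e^(−k₁τ) = e^(−0.118×4.58) = e^(−0.5404) = 0.5825; e^(−k₂τ) = e^(−1.461) = 0.2320.
C_S = 0.118×4.18/(0.319−0.118) × (0.5825−0.2320) = 2.454×0.3505 = 0.8601 mol·L⁻¹.
Y_S = C_S/C_{R0} = 0.8601/4.18 = 0.206.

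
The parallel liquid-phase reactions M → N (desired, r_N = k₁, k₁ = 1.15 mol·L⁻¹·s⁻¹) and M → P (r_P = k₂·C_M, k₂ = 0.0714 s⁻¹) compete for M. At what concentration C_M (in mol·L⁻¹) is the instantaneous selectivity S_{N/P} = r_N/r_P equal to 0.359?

S_{N/P} = (k₁/k₂)·C_M⁻¹ ⇒ C_M = (S·k₂/k₁)^(-1).
= (0.359×0.0714/1.15)^(-1) = (0.02229)^(-1) = 44.9 mol·L⁻¹.

44.9 mol·L⁻¹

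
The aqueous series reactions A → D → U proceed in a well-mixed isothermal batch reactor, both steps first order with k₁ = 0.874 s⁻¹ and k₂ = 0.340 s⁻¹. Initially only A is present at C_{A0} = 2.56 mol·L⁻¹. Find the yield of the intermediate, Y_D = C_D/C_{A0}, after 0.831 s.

0.442

Solving the coupled first-order balances gives C_D(t) = [k₁/(k₂−k₁)]·C_{A0}·(e^(−k₁t) − e^(−k₂t)).
e^(−k₁t) = e^(−0.874×0.831) = e^(−0.7263) = 0.4837; e^(−k₂t) = e^(−0.2825) = 0.7539.
C_D = 0.874×2.56/(0.340−0.874) × (0.4837−0.7539) = (-4.190)×(-0.2702) = 1.132 mol·L⁻¹.
Y_D = C_D/C_{A0} = 1.132/2.56 = 0.442.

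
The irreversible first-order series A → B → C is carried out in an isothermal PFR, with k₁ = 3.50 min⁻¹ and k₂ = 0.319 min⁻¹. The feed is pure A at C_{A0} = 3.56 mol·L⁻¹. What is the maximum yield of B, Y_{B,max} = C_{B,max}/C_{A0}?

For a first-order series the maximum intermediate yield is C_{B,max}/C_{A0} = (k₁/k₂)^[k₂/(k₂−k₁)].
= (3.50/0.319)^(0.319/(0.319−3.50)) = (10.97)^(-0.1003) = 0.7865.

0.786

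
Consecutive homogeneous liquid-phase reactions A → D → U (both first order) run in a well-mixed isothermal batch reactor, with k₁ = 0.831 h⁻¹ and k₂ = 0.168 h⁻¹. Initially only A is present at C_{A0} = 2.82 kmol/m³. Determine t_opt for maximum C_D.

For first-order series the maximum of C_D occurs at t_opt = ln(k₂/k₁)/(k₂−k₁).
= ln(0.168/0.831)/(0.168−0.831) = ln(0.2022)/-0.6630 = -1.599/-0.6630 = 2.41 h.

2.41 h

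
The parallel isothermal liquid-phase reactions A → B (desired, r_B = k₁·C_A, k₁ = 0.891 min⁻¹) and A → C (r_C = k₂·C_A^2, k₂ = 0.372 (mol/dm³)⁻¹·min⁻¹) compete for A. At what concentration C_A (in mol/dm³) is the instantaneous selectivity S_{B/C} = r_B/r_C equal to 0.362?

S_{B/C} = (k₁/k₂)·C_A⁻¹ ⇒ C_A = (S·k₂/k₁)^(-1).
= (0.362×0.372/0.891)^(-1) = (0.1511)^(-1) = 6.62 mol/dm³.

6.62 mol/dm³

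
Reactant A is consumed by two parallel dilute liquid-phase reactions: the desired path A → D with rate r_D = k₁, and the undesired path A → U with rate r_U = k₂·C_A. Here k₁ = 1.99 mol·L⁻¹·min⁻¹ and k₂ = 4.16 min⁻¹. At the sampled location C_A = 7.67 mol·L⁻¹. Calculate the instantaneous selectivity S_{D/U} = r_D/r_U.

0.0624

S_{D/U} = r_D/r_U = (k₁)/(k₂·C_A) = (k₁/k₂)·C_A⁻¹.
= (1.99) / (4.16×7.670) = 1.990/31.91 = 0.0624.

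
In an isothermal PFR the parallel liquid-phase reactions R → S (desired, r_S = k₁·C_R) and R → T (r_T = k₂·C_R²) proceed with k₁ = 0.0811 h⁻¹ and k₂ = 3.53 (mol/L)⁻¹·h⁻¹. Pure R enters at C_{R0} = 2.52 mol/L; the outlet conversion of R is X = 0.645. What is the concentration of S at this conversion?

C_R = C_{R0}(1−X) = 0.8946 mol/L.
Along a PFR/batch, dC_S/dC_R = −r_S/(r_S+r_T) = −k₁/(k₁+k₂·C_R).
Integrating from C_{R0} to C_R: C_S = (0.0811/3.53)·ln[(0.0811+3.53·2.52)/(0.0811+3.53·0.895)] = 0.02297·ln(8.977/3.239) = 0.02342 mol/L.

0.0234 mol/L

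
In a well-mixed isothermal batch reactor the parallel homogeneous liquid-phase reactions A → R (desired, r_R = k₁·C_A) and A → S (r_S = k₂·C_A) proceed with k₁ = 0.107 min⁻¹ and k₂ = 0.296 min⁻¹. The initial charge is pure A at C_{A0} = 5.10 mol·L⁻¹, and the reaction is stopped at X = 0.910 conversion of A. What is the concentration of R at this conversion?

1.23 mol·L⁻¹

C_A = C_{A0}(1−X) = 0.4590 mol·L⁻¹.
Both paths are first order in A, so the instantaneous fraction to R is constant: dC_R/d(−C_A) = k₁/(k₁+k₂) = 0.2655.
C_R = 0.2655·(C_{A0}−C_A) = 0.2655×4.641 = 1.23 mol·L⁻¹.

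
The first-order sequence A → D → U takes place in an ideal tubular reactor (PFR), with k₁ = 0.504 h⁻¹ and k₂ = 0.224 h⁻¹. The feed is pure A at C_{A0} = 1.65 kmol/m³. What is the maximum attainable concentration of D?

0.862 kmol/m³

At the optimum, C_{D,max}/C_{A0} = (k₁/k₂)^[k₂/(k₂−k₁)].
= (0.504/0.224)^(0.224/(0.224−0.504)) = (2.250)^(-0.8000) = 0.5227.
C_{D,max} = 0.5227×1.65 = 0.862 kmol/m³.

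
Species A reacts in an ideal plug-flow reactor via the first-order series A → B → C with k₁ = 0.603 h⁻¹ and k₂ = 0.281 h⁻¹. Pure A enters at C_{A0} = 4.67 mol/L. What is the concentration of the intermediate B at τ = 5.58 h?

The intermediate concentration in a first-order A→B→C sequence is C_B = k₁C_{A0}(e^(−k₁τ) − e^(−k₂τ))/(k₂−k₁).
e^(−k₁τ) = e^(−0.603×5.58) = e^(−3.365) = 0.03457; e^(−k₂τ) = e^(−1.568) = 0.2085.
C_B = 0.603×4.67/(0.281−0.603) × (0.03457−0.2085) = (-8.745)×(-0.1739) = 1.521 mol/L.

1.52 mol/L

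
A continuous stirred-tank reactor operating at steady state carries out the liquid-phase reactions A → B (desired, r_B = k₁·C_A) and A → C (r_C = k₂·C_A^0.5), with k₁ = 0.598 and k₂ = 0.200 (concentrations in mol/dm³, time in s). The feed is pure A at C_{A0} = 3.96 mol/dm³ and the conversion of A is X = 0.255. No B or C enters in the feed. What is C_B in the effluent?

0.845 mol/dm³

Exit C_A = C_{A0}(1−X) = 3.96×0.745 = 2.950 mol/dm³.
In a CSTR the entire volume is at exit conditions, so r_B = 0.598×2.950 = 1.764 and r_C = 0.200×2.950^0.5 = 0.3435.
Fraction of consumed A going to B: r_B/(r_B+r_C) = 0.8370.
C_B = 0.8370·C_{A0}·X = 0.8370×3.96×0.255 = 0.845 mol/dm³.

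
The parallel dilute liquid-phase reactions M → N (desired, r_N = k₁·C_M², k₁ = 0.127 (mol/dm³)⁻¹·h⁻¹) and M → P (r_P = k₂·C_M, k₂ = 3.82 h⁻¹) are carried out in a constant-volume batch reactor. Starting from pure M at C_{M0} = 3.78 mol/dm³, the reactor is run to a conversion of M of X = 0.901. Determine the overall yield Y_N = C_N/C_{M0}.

0.0574

C_M = C_{M0}(1−X) = 0.3742 mol/dm³.
Along a PFR/batch, dC_P/dC_M = −r_P/(r_N+r_P) = −k₂/(k₂+k₁·C_M).
Integrating from C_{M0} to C_M: C_P = (3.82/0.127)·ln[(3.82+0.127·3.78)/(3.82+0.127·0.374)] = 30.08·ln(4.300/3.868) = 3.189 mol/dm³.
Then C_N = (C_{M0}−C_M) − C_P = 3.406 − 3.189 = 0.2170 mol/dm³.
Y_N = C_N/C_{M0} = 0.2170/3.78 = 0.0574.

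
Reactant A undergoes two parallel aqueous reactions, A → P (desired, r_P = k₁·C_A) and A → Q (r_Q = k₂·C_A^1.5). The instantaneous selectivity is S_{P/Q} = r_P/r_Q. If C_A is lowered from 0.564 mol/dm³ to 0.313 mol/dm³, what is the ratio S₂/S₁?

S_{P/Q} = (k₁/k₂)·C_A^-0.5, so S₂/S₁ = (C_{A,2}/C_{A,1})^-0.5.
= (0.313/0.564)^(-0.5) = (0.5550)^(-0.5) = 1.34.

1.34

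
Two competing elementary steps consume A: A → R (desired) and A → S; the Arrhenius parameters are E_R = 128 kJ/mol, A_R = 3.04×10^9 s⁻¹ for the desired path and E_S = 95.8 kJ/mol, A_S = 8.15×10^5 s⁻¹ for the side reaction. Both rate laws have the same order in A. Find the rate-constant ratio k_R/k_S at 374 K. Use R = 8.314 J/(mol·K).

k_R/k_S = (A_R/A_S)·exp[−(E_R−E_S)/(RT)] = (A_R/A_S)·exp[(E_S−E_R)/(RT)].
(E_S−E_R)/(RT) = (95.8−128)×10³/(8.314×374) = -32200/3109 = -10.36.
k_R/k_S = (3.04×10^9/8.15×10^5)·exp(-10.36) = 3730 × 3.181×10^-5 = 0.119.

0.119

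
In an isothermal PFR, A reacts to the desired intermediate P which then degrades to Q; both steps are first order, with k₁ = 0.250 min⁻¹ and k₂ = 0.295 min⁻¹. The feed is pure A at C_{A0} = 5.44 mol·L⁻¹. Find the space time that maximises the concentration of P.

For first-order series the maximum of C_P occurs at τ_opt = ln(k₂/k₁)/(k₂−k₁).
= ln(0.295/0.250)/(0.295−0.250) = ln(1.180)/0.04500 = 0.1655/0.04500 = 3.68 min.

3.68 min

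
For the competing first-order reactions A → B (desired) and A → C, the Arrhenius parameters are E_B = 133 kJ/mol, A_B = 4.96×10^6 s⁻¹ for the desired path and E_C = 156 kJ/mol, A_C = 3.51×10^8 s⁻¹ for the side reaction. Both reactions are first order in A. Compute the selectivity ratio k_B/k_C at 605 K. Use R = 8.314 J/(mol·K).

k_B/k_C = (A_B/A_C)·exp[−(E_B−E_C)/(RT)] = (A_B/A_C)·exp[(E_C−E_B)/(RT)].
(E_C−E_B)/(RT) = (156−133)×10³/(8.314×605) = 23000/5030 = 4.573.
k_B/k_C = (4.96×10^6/3.51×10^8)·exp(4.573) = 0.01413 × 96.79 = 1.37.
Since E_B < E_C, lowering the temperature improves selectivity toward B.

1.37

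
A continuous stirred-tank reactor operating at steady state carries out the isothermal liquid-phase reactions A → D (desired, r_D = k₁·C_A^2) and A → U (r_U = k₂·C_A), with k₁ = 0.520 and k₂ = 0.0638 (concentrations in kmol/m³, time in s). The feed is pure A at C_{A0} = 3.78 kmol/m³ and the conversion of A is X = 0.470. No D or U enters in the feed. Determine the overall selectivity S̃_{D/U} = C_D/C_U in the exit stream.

Exit C_A = C_{A0}(1−X) = 3.78×0.530 = 2.003 kmol/m³.
A CSTR operates uniformly at the exit composition, giving r_D = 2.087 and r_U = 0.1278 (each k·C_A^n at C_A = 2.003).
Overall selectivity = C_D/C_U = r_Dτ/(r_Uτ) = r_D/r_U = 16.3.

16.3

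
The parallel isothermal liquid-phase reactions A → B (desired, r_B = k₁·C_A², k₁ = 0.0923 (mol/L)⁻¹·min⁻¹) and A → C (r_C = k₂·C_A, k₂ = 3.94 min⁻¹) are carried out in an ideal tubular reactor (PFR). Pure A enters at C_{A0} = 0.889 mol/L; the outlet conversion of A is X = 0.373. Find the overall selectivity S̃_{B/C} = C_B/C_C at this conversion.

0.0169

C_A = C_{A0}(1−X) = 0.5574 mol/L.
Along a PFR/batch, dC_C/dC_A = −r_C/(r_B+r_C) = −k₂/(k₂+k₁·C_A).
Integrating from C_{A0} to C_A: C_C = (3.94/0.0923)·ln[(3.94+0.0923·0.889)/(3.94+0.0923·0.557)] = 42.69·ln(4.022/3.991) = 0.3261 mol/L.
Then C_B = (C_{A0}−C_A) − C_C = 0.3316 − 0.3261 = 0.005523 mol/L.
S̃_{B/C} = C_B/C_C = 0.005523/0.3261 = 0.0169.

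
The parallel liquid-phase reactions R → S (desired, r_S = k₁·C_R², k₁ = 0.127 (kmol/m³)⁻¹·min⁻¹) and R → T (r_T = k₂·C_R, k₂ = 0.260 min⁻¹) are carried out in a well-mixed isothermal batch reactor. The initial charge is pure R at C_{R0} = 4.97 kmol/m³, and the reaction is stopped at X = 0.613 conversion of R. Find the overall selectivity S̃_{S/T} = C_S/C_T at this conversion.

C_R = C_{R0}(1−X) = 1.923 kmol/m³.
Along a PFR/batch, dC_T/dC_R = −r_T/(r_S+r_T) = −k₂/(k₂+k₁·C_R).
Integrating from C_{R0} to C_R: C_T = (0.260/0.127)·ln[(0.260+0.127·4.97)/(0.260+0.127·1.92)] = 2.047·ln(0.8912/0.5043) = 1.166 kmol/m³.
Then C_S = (C_{R0}−C_R) − C_T = 3.047 − 1.166 = 1.881 kmol/m³.
S̃_{S/T} = C_S/C_T = 1.881/1.166 = 1.61.

1.61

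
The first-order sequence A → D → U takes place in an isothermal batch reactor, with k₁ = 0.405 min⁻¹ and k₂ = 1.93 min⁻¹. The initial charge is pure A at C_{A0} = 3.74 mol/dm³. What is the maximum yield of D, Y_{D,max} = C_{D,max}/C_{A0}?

Evaluating C_D at t_opt = ln(k₂/k₁)/(k₂−k₁) gives C_{D,max}/C_{A0} = (k₁/k₂)^[k₂/(k₂−k₁)].
= (0.405/1.93)^(1.93/(1.93−0.405)) = (0.2098)^(1.266) = 0.1386.

0.139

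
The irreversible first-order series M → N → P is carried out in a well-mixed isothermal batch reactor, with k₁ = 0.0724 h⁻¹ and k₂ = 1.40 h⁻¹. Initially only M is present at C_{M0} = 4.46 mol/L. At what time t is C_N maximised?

2.23 h

For first-order series the maximum of C_N occurs at t_opt = ln(k₂/k₁)/(k₂−k₁).
= ln(1.40/0.0724)/(1.40−0.0724) = ln(19.34)/1.328 = 2.962/1.328 = 2.23 h.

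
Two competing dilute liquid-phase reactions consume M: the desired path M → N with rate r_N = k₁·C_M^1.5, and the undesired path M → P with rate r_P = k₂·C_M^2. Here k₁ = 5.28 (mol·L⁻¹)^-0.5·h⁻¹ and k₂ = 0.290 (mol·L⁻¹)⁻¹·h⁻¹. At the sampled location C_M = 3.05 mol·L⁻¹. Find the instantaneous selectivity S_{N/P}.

10.4

S_{N/P} = r_N/r_P = (k₁·C_M^1.5)/(k₂·C_M^2) = (k₁/k₂)·C_M^-0.5.
= (5.28×3.050^1.5) / (0.290×3.050^2) = 28.12/2.698 = 10.4.
The undesired path is higher order in M, so low C_M (CSTR or dilute feed) favours N.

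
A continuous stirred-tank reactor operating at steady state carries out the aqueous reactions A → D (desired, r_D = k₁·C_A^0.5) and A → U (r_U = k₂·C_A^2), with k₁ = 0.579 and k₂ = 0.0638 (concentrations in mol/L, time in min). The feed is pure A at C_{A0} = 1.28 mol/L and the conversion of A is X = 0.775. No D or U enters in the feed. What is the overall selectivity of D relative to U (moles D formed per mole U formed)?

Exit C_A = C_{A0}(1−X) = 1.28×0.225 = 0.2880 mol/L.
Rates in a CSTR are evaluated at the outlet concentration: r_D = 0.579×0.2880^0.5 = 0.3107, r_U = 0.0638×0.2880^2 = 0.005292.
Overall selectivity = C_D/C_U = r_Dτ/(r_Uτ) = r_D/r_U = 58.7.

58.7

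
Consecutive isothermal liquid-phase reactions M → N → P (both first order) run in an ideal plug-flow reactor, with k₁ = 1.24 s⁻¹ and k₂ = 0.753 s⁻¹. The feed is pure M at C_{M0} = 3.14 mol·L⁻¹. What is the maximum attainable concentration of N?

Evaluating C_N at τ_opt = ln(k₂/k₁)/(k₂−k₁) gives C_{N,max}/C_{M0} = (k₁/k₂)^[k₂/(k₂−k₁)].
= (1.24/0.753)^(0.753/(0.753−1.24)) = (1.647)^(-1.546) = 0.4624.
C_{N,max} = 0.4624×3.14 = 1.45 mol·L⁻¹.

1.45 mol·L⁻¹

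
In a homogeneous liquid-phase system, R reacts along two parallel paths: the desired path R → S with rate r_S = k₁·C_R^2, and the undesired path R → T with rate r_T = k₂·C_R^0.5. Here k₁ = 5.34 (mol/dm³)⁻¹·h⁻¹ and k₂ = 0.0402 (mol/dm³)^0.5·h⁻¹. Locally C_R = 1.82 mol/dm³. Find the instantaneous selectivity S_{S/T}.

S_{S/T} = r_S/r_T = (k₁·C_R^2)/(k₂·C_R^0.5) = (k₁/k₂)·C_R^1.5.
= (5.34×1.820^2) / (0.0402×1.820^0.5) = 17.69/0.05423 = 326.

326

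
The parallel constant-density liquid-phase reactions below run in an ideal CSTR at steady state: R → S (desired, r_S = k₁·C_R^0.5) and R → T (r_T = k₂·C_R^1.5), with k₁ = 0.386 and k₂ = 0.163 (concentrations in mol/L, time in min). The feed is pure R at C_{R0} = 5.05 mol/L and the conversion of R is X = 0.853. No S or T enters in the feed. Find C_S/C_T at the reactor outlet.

Exit C_R = C_{R0}(1−X) = 5.05×0.147 = 0.7424 mol/L.
Rates in a CSTR are evaluated at the outlet concentration: r_S = 0.386×0.7424^0.5 = 0.3326, r_T = 0.163×0.7424^1.5 = 0.1043.
Overall selectivity = C_S/C_T = r_Sτ/(r_Tτ) = r_S/r_T = 3.19.

3.19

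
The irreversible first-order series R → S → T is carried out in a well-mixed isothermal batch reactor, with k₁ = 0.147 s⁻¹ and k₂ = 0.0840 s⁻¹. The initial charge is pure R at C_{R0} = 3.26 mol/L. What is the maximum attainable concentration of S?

1.55 mol/L

At the optimum, C_{S,max}/C_{R0} = (k₁/k₂)^[k₂/(k₂−k₁)].
= (0.147/0.0840)^(0.0840/(0.0840−0.147)) = (1.750)^(-1.333) = 0.4742.
C_{S,max} = 0.4742×3.26 = 1.55 mol/L.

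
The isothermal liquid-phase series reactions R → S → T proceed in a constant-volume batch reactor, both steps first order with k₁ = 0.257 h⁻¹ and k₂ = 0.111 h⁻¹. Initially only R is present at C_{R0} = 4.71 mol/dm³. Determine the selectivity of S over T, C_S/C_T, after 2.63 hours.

5.81

Solving the coupled first-order balances gives C_S(t) = [k₁/(k₂−k₁)]·C_{R0}·(e^(−k₁t) − e^(−k₂t)).
e^(−k₁t) = e^(−0.257×2.63) = e^(−0.6759) = 0.5087; e^(−k₂t) = e^(−0.2919) = 0.7468.
C_S = 0.257×4.71/(0.111−0.257) × (0.5087−0.7468) = (-8.291)×(-0.2381) = 1.974 mol/dm³.
C_R = C_{R0}e^(−k₁t) = 2.396 mol/dm³, so C_T = C_{R0}−C_R−C_S = 0.3398 mol/dm³; C_S/C_T = 5.81.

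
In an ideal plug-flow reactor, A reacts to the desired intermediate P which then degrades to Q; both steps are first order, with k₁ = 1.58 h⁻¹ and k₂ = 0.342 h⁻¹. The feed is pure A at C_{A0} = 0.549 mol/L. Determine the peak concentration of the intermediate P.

0.360 mol/L

For a first-order series the maximum intermediate yield is C_{P,max}/C_{A0} = (k₁/k₂)^[k₂/(k₂−k₁)].
= (1.58/0.342)^(0.342/(0.342−1.58)) = (4.620)^(-0.2763) = 0.6552.
C_{P,max} = 0.6552×0.549 = 0.360 mol/L.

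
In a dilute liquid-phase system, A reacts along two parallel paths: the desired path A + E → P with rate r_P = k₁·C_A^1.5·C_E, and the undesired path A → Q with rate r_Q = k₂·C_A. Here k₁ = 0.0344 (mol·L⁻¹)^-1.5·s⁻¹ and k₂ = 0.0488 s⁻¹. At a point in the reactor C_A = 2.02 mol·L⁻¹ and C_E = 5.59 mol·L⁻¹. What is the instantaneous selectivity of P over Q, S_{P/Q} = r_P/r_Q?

S_{P/Q} = r_P/r_Q = (k₁·C_A^1.5·C_E)/(k₂·C_A) = (k₁/k₂)·C_A^0.5·C_E.
= (0.0344×2.020^1.5×5.590) / (0.0488×2.020) = 0.5521/0.09858 = 5.60.
Since the desired path is higher order in A, keeping C_A high (PFR or concentrated feed) favours P.

5.60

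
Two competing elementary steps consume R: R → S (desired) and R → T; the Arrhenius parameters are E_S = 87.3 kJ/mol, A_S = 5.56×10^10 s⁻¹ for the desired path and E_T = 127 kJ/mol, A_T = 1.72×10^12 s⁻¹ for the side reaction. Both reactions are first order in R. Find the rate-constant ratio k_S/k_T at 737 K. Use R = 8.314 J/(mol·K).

Since both paths have the same order in R, the concentration cancels and S_{S/T} = k_S/k_T = (A_S/A_T)·exp[(E_T−E_S)/(RT)].
(E_T−E_S)/(RT) = (127−87.3)×10³/(8.314×737) = 39700/6127 = 6.479.
k_S/k_T = (5.56×10^10/1.72×10^12)·exp(6.479) = 0.03233 × 651.4 = 21.1.

21.1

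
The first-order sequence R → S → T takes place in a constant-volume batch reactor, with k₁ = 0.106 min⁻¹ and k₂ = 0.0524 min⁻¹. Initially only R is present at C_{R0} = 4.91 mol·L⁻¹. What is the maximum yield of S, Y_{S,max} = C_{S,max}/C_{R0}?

Evaluating C_S at t_opt = ln(k₂/k₁)/(k₂−k₁) gives C_{S,max}/C_{R0} = (k₁/k₂)^[k₂/(k₂−k₁)].
= (0.106/0.0524)^(0.0524/(0.0524−0.106)) = (2.023)^(-0.9776) = 0.5022.

0.502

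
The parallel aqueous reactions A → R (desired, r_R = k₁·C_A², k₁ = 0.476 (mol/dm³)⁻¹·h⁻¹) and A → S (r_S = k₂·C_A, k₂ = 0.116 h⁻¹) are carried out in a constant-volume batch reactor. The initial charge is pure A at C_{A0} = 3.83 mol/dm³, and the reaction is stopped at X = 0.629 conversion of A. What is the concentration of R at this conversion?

2.19 mol/dm³

C_A = C_{A0}(1−X) = 1.421 mol/dm³.
Along a PFR/batch, dC_S/dC_A = −r_S/(r_R+r_S) = −k₂/(k₂+k₁·C_A).
Integrating from C_{A0} to C_A: C_S = (0.116/0.476)·ln[(0.116+0.476·3.83)/(0.116+0.476·1.42)] = 0.2437·ln(1.939/0.7924) = 0.2181 mol/dm³.
Then C_R = (C_{A0}−C_A) − C_S = 2.409 − 0.2181 = 2.191 mol/dm³.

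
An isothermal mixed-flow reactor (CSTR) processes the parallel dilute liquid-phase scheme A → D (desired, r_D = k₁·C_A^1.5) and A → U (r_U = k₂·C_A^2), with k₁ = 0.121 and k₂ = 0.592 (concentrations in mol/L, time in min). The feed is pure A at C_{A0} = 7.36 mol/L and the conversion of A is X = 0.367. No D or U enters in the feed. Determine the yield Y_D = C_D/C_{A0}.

Exit C_A = C_{A0}(1−X) = 7.36×0.633 = 4.659 mol/L.
A CSTR operates uniformly at the exit composition, giving r_D = 1.217 and r_U = 12.85 (each k·C_A^n at C_A = 4.659).
Fraction of consumed A going to D: r_D/(r_D+r_U) = 0.08650.
C_D = 0.08650·C_{A0}·X = 0.08650×7.36×0.367 = 0.234 mol/L; Y_D = C_D/C_{A0} = 0.0317.

0.0317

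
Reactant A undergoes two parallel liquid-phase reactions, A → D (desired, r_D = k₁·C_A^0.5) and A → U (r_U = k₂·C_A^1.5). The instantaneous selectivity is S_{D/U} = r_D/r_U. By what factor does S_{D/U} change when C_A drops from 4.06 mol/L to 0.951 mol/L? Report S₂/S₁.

4.27

S_{D/U} = (k₁/k₂)·C_A⁻¹, so S₂/S₁ = (C_{A,2}/C_{A,1})⁻¹.
= 4.06/0.951 = 4.27.
Selectivity toward D rises as C_A falls — low-concentration operation is favoured.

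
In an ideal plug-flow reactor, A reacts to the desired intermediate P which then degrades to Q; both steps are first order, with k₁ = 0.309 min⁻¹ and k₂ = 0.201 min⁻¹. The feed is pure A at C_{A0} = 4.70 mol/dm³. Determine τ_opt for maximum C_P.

3.98 min

Setting dC_P/dτ = 0 gives τ_opt = ln(k₂/k₁)/(k₂−k₁).
= ln(0.201/0.309)/(0.201−0.309) = ln(0.6505)/-0.1080 = -0.4300/-0.1080 = 3.98 min.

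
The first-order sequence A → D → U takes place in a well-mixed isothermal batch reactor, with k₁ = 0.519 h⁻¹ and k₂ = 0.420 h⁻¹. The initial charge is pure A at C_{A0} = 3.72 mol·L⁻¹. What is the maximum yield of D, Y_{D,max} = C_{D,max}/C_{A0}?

Evaluating C_D at t_opt = ln(k₂/k₁)/(k₂−k₁) gives C_{D,max}/C_{A0} = (k₁/k₂)^[k₂/(k₂−k₁)].
= (0.519/0.420)^(0.420/(0.420−0.519)) = (1.236)^(-4.242) = 0.4074.

0.407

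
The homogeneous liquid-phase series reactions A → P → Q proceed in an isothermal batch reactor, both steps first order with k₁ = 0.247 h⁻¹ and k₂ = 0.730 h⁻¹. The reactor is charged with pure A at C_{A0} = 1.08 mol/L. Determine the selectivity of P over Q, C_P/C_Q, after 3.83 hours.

The intermediate concentration in a first-order A→B→C sequence is C_P = k₁C_{A0}(e^(−k₁t) − e^(−k₂t))/(k₂−k₁).
e^(−k₁t) = e^(−0.247×3.83) = e^(−0.9460) = 0.3883; e^(−k₂t) = e^(−2.796) = 0.06106.
C_P = 0.247×1.08/(0.730−0.247) × (0.3883−0.06106) = 0.5523×0.3272 = 0.1807 mol/L.
C_A = C_{A0}e^(−k₁t) = 0.4194 mol/L, so C_Q = C_{A0}−C_A−C_P = 0.4799 mol/L; C_P/C_Q = 0.377.

0.377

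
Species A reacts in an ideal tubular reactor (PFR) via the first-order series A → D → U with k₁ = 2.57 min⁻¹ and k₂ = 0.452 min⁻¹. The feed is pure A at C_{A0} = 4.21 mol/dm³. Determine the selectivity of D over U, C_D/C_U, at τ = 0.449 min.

The intermediate concentration in a first-order A→B→C sequence is C_D = k₁C_{A0}(e^(−k₁τ) − e^(−k₂τ))/(k₂−k₁).
e^(−k₁τ) = e^(−2.57×0.449) = e^(−1.154) = 0.3154; e^(−k₂τ) = e^(−0.2029) = 0.8163.
C_D = 2.57×4.21/(0.452−2.57) × (0.3154−0.8163) = (-5.108)×(-0.5009) = 2.559 mol/dm³.
C_A = C_{A0}e^(−k₁τ) = 1.328 mol/dm³, so C_U = C_{A0}−C_A−C_D = 0.3232 mol/dm³; C_D/C_U = 7.92.

7.92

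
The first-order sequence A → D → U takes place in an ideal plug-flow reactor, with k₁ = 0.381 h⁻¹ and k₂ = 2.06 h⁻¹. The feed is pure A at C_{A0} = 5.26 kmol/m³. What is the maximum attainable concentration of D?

For a first-order series the maximum intermediate yield is C_{D,max}/C_{A0} = (k₁/k₂)^[k₂/(k₂−k₁)].
= (0.381/2.06)^(2.06/(2.06−0.381)) = (0.1850)^(1.227) = 0.1261.
C_{D,max} = 0.1261×5.26 = 0.663 kmol/m³.

0.663 kmol/m³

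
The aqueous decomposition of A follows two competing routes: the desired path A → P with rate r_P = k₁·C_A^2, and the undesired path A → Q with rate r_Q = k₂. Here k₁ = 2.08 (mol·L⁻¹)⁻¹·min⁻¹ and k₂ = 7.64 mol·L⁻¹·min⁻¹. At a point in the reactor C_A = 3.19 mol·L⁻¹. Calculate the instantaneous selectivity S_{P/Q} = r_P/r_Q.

S_{P/Q} = r_P/r_Q = (k₁·C_A^2)/(k₂) = (k₁/k₂)·C_A^2.
= (2.08×3.190^2) / (7.64) = 21.17/7.640 = 2.77.
Since the desired path is higher order in A, keeping C_A high (PFR or concentrated feed) favours P.

2.77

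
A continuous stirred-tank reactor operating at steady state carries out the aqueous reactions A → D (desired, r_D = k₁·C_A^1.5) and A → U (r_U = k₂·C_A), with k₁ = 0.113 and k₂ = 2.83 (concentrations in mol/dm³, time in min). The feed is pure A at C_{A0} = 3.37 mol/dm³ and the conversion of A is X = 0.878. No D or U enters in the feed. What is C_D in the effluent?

0.0739 mol/dm³

Exit C_A = C_{A0}(1−X) = 3.37×0.122 = 0.4111 mol/dm³.
A CSTR operates uniformly at the exit composition, giving r_D = 0.02979 and r_U = 1.164 (each k·C_A^n at C_A = 0.4111).
Fraction of consumed A going to D: r_D/(r_D+r_U) = 0.02496.
C_D = 0.02496·C_{A0}·X = 0.02496×3.37×0.878 = 0.0739 mol/dm³.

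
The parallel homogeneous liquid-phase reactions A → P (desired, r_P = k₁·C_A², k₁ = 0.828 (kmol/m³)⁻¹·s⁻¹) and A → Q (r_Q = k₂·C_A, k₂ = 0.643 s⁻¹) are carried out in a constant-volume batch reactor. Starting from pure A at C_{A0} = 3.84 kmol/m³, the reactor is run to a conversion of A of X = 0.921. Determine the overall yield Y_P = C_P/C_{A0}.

0.627

C_A = C_{A0}(1−X) = 0.3034 kmol/m³.
Along a PFR/batch, dC_Q/dC_A = −r_Q/(r_P+r_Q) = −k₂/(k₂+k₁·C_A).
Integrating from C_{A0} to C_A: C_Q = (0.643/0.828)·ln[(0.643+0.828·3.84)/(0.643+0.828·0.303)] = 0.7766·ln(3.823/0.8942) = 1.128 kmol/m³.
Then C_P = (C_{A0}−C_A) − C_Q = 3.537 − 1.128 = 2.408 kmol/m³.
Y_P = C_P/C_{A0} = 2.408/3.84 = 0.627.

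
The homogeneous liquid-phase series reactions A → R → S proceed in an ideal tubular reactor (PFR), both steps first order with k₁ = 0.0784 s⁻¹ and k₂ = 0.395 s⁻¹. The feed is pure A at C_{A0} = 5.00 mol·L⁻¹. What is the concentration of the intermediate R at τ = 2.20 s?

The intermediate concentration in a first-order A→B→C sequence is C_R = k₁C_{A0}(e^(−k₁τ) − e^(−k₂τ))/(k₂−k₁).
e^(−k₁τ) = e^(−0.0784×2.20) = e^(−0.1725) = 0.8416; e^(−k₂τ) = e^(−0.8690) = 0.4194.
C_R = 0.0784×5.00/(0.395−0.0784) × (0.8416−0.4194) = 1.238×0.4222 = 0.5228 mol·L⁻¹.

0.523 mol·L⁻¹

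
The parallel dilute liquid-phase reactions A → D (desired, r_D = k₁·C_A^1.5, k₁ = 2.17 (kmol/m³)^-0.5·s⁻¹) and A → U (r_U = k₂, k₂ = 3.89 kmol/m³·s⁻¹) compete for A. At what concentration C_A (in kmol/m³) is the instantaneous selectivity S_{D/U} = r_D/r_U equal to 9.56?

S_{D/U} = (k₁/k₂)·C_A^1.5 ⇒ C_A = (S·k₂/k₁)^(1/1.5).
= (9.56×3.89/2.17)^(0.6667) = (17.14)^(0.6667) = 6.65 kmol/m³.

6.65 kmol/m³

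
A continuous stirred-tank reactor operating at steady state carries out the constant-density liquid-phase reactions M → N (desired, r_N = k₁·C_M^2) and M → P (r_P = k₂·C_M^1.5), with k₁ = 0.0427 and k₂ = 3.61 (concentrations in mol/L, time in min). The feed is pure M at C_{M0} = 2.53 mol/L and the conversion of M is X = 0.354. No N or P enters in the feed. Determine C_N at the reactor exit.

Exit C_M = C_{M0}(1−X) = 2.53×0.646 = 1.634 mol/L.
In a CSTR the entire volume is at exit conditions, so r_N = 0.0427×1.634^2 = 0.1141 and r_P = 3.61×1.634^1.5 = 7.543.
Fraction of consumed M going to N: r_N/(r_N+r_P) = 0.01490.
C_N = 0.01490·C_{M0}·X = 0.01490×2.53×0.354 = 0.0133 mol/L.

0.0133 mol/L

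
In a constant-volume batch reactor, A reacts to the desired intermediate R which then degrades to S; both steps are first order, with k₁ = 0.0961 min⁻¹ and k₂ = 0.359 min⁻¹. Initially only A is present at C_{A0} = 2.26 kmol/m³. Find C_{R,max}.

0.374 kmol/m³

For a first-order series the maximum intermediate yield is C_{R,max}/C_{A0} = (k₁/k₂)^[k₂/(k₂−k₁)].
= (0.0961/0.359)^(0.359/(0.359−0.0961)) = (0.2677)^(1.366) = 0.1654.
C_{R,max} = 0.1654×2.26 = 0.374 kmol/m³.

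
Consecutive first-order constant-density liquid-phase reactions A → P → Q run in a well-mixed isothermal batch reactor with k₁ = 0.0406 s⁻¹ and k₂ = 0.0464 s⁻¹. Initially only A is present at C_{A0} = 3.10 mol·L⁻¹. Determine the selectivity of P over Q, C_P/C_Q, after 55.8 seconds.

0.289

The intermediate concentration in a first-order A→B→C sequence is C_P = k₁C_{A0}(e^(−k₁t) − e^(−k₂t))/(k₂−k₁).
e^(−k₁t) = e^(−0.0406×55.8) = e^(−2.265) = 0.1038; e^(−k₂t) = e^(−2.589) = 0.07509.
C_P = 0.0406×3.10/(0.0464−0.0406) × (0.1038−0.07509) = 21.70×0.02869 = 0.6227 mol·L⁻¹.
C_A = C_{A0}e^(−k₁t) = 0.3217 mol·L⁻¹, so C_Q = C_{A0}−C_A−C_P = 2.156 mol·L⁻¹; C_P/C_Q = 0.289.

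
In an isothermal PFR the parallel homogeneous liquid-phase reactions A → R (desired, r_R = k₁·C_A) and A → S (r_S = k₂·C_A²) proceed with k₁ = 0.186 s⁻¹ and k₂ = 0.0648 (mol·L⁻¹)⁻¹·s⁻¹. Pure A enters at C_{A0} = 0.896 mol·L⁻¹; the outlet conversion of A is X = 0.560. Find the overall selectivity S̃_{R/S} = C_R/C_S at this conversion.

4.49

C_A = C_{A0}(1−X) = 0.3942 mol·L⁻¹.
Along a PFR/batch, dC_R/dC_A = −r_R/(r_R+r_S) = −k₁/(k₁+k₂·C_A).
Integrating from C_{A0} to C_A: C_R = (0.186/0.0648)·ln[(0.186+0.0648·0.896)/(0.186+0.0648·0.394)] = 2.870·ln(0.2441/0.2115) = 0.4104 mol·L⁻¹.
C_S = (C_{A0}−C_A)−C_R = 0.09138 mol·L⁻¹; S̃_{R/S} = 0.4104/0.09138 = 4.49.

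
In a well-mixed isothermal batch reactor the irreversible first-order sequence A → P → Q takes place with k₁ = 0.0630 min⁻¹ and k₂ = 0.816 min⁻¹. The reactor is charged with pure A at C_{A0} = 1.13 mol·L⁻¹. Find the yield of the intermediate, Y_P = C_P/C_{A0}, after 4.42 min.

0.0611

For first-order series with pure A initially, C_P(t) = k₁C_{A0}/(k₂−k₁)·(e^(−k₁t) − e^(−k₂t)).
e^(−k₁t) = e^(−0.0630×4.42) = e^(−0.2785) = 0.7569; e^(−k₂t) = e^(−3.607) = 0.02714.
C_P = 0.0630×1.13/(0.816−0.0630) × (0.7569−0.02714) = 0.09454×0.7298 = 0.06900 mol·L⁻¹.
Y_P = C_P/C_{A0} = 0.06900/1.13 = 0.0611.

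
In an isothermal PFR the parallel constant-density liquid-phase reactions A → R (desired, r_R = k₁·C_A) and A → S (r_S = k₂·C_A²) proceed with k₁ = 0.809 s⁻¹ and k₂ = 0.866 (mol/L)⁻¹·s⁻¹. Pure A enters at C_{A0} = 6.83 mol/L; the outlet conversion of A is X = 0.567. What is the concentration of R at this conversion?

C_A = C_{A0}(1−X) = 2.957 mol/L.
Along a PFR/batch, dC_R/dC_A = −r_R/(r_R+r_S) = −k₁/(k₁+k₂·C_A).
Integrating from C_{A0} to C_A: C_R = (0.809/0.866)·ln[(0.809+0.866·6.83)/(0.809+0.866·2.96)] = 0.9342·ln(6.724/3.370) = 0.6452 mol/L.

0.645 mol/L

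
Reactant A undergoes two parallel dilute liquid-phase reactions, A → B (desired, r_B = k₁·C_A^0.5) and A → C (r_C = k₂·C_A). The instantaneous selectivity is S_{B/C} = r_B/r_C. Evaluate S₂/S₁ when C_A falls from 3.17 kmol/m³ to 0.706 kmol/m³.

2.12

S_{B/C} = (k₁/k₂)·C_A^-0.5, so S₂/S₁ = (C_{A,2}/C_{A,1})^-0.5.
= (0.706/3.17)^(-0.5) = (0.2227)^(-0.5) = 2.12.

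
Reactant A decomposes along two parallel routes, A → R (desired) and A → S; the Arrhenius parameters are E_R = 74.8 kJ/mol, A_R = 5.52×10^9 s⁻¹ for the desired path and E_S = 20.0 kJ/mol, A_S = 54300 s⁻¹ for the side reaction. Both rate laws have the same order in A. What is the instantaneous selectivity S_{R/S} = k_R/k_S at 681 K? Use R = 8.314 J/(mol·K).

With equal orders, S_{R/S} = k_R/k_S = (A_R/A_S)·exp[(E_S−E_R)/(RT)].
(E_S−E_R)/(RT) = (20.0−74.8)×10³/(8.314×681) = -54800/5662 = -9.679.
k_R/k_S = (5.52×10^9/54300)·exp(-9.679) = 1.017×10^5 × 6.259×10^-5 = 6.36.
Since E_R > E_S, raising the temperature improves selectivity toward R.

6.36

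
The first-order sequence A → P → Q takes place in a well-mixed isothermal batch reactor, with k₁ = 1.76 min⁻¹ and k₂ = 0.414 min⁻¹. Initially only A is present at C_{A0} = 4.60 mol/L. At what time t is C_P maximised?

The intermediate peaks when r₁ = r₂, i.e. k₁e^(−k₁t) = k₂e^(−k₂t), giving t_opt = ln(k₂/k₁)/(k₂−k₁).
= ln(0.414/1.76)/(0.414−1.76) = ln(0.2352)/-1.346 = -1.447/-1.346 = 1.08 min.

1.08 min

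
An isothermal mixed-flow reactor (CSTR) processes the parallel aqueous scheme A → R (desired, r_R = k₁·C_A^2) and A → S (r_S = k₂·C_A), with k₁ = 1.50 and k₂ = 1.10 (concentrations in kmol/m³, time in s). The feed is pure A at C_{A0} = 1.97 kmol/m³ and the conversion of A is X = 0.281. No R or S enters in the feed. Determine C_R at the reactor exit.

Exit C_A = C_{A0}(1−X) = 1.97×0.719 = 1.416 kmol/m³.
A CSTR operates uniformly at the exit composition, giving r_R = 3.009 and r_S = 1.558 (each k·C_A^n at C_A = 1.416).
Fraction of consumed A going to R: r_R/(r_R+r_S) = 0.6589.
C_R = 0.6589·C_{A0}·X = 0.6589×1.97×0.281 = 0.365 kmol/m³.

0.365 kmol/m³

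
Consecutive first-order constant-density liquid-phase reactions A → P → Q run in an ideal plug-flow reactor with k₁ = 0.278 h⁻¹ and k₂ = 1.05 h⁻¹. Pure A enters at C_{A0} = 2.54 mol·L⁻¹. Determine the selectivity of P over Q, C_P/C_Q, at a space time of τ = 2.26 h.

0.515

The intermediate concentration in a first-order A→B→C sequence is C_P = k₁C_{A0}(e^(−k₁τ) − e^(−k₂τ))/(k₂−k₁).
e^(−k₁τ) = e^(−0.278×2.26) = e^(−0.6283) = 0.5335; e^(−k₂τ) = e^(−2.373) = 0.09320.
C_P = 0.278×2.54/(1.05−0.278) × (0.5335−0.09320) = 0.9147×0.4403 = 0.4027 mol·L⁻¹.
C_A = C_{A0}e^(−k₁τ) = 1.355 mol·L⁻¹, so C_Q = C_{A0}−C_A−C_P = 0.7822 mol·L⁻¹; C_P/C_Q = 0.515.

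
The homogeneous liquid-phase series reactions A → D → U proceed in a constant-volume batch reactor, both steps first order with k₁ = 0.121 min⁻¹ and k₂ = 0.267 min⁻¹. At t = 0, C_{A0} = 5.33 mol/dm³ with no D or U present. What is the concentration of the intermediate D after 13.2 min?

0.764 mol/dm³

For first-order series with pure A initially, C_D(t) = k₁C_{A0}/(k₂−k₁)·(e^(−k₁t) − e^(−k₂t)).
e^(−k₁t) = e^(−0.121×13.2) = e^(−1.597) = 0.2025; e^(−k₂t) = e^(−3.524) = 0.02947.
C_D = 0.121×5.33/(0.267−0.121) × (0.2025−0.02947) = 4.417×0.1730 = 0.7642 mol/dm³.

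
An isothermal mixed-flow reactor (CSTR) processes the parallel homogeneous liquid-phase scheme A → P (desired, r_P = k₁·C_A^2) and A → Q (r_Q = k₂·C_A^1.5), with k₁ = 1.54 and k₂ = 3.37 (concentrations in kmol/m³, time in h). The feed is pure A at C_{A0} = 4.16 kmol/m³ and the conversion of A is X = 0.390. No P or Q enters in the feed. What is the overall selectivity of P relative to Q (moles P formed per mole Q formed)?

Exit C_A = C_{A0}(1−X) = 4.16×0.610 = 2.538 kmol/m³.
In a CSTR the entire volume is at exit conditions, so r_P = 1.54×2.538^2 = 9.917 and r_Q = 3.37×2.538^1.5 = 13.62.
Overall selectivity = C_P/C_Q = r_Pτ/(r_Qτ) = r_P/r_Q = 0.728.

0.728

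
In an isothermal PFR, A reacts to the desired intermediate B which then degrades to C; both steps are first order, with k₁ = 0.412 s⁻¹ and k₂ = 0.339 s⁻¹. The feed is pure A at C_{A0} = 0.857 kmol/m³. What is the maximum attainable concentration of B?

0.346 kmol/m³

For a first-order series the maximum intermediate yield is C_{B,max}/C_{A0} = (k₁/k₂)^[k₂/(k₂−k₁)].
= (0.412/0.339)^(0.339/(0.339−0.412)) = (1.215)^(-4.644) = 0.4043.
C_{B,max} = 0.4043×0.857 = 0.346 kmol/m³.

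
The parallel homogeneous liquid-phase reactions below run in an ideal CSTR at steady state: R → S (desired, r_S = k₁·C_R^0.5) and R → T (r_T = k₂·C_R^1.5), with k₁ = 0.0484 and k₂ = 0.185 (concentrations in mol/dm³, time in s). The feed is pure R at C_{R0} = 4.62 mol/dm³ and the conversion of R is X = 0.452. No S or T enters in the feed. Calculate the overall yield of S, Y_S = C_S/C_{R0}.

0.0423

Exit C_R = C_{R0}(1−X) = 4.62×0.548 = 2.532 mol/dm³.
Rates in a CSTR are evaluated at the outlet concentration: r_S = 0.0484×2.532^0.5 = 0.07701, r_T = 0.185×2.532^1.5 = 0.7453.
Fraction of consumed R going to S: r_S/(r_S+r_T) = 0.09366.
C_S = 0.09366·C_{R0}·X = 0.09366×4.62×0.452 = 0.196 mol/dm³; Y_S = C_S/C_{R0} = 0.0423.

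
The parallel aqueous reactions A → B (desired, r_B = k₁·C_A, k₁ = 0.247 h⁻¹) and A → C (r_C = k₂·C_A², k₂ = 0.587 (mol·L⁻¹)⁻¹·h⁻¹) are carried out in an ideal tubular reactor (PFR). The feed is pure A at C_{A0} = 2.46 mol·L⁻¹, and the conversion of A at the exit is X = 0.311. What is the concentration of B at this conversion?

C_A = C_{A0}(1−X) = 1.695 mol·L⁻¹.
Along a PFR/batch, dC_B/dC_A = −r_B/(r_B+r_C) = −k₁/(k₁+k₂·C_A).
Integrating from C_{A0} to C_A: C_B = (0.247/0.587)·ln[(0.247+0.587·2.46)/(0.247+0.587·1.69)] = 0.4208·ln(1.691/1.242) = 0.1299 mol·L⁻¹.

0.130 mol·L⁻¹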